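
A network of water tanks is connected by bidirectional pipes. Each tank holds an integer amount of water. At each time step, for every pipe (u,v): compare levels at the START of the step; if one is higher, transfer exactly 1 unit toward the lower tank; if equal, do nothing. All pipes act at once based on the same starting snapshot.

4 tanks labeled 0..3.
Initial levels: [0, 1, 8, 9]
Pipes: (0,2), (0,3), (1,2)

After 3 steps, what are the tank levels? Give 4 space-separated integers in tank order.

Answer: 5 4 3 6

Derivation:
Step 1: flows [2->0,3->0,2->1] -> levels [2 2 6 8]
Step 2: flows [2->0,3->0,2->1] -> levels [4 3 4 7]
Step 3: flows [0=2,3->0,2->1] -> levels [5 4 3 6]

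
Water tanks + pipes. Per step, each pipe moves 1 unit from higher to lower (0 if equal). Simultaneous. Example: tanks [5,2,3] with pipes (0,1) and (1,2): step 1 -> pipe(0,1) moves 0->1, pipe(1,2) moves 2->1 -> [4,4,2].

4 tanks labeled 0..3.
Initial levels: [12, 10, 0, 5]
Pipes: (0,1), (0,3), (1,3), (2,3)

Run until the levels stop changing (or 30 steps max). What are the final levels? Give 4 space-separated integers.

Answer: 8 8 6 5

Derivation:
Step 1: flows [0->1,0->3,1->3,3->2] -> levels [10 10 1 6]
Step 2: flows [0=1,0->3,1->3,3->2] -> levels [9 9 2 7]
Step 3: flows [0=1,0->3,1->3,3->2] -> levels [8 8 3 8]
Step 4: flows [0=1,0=3,1=3,3->2] -> levels [8 8 4 7]
Step 5: flows [0=1,0->3,1->3,3->2] -> levels [7 7 5 8]
Step 6: flows [0=1,3->0,3->1,3->2] -> levels [8 8 6 5]
Step 7: flows [0=1,0->3,1->3,2->3] -> levels [7 7 5 8]
  -> period-2 cycle: step 7 state = step 5 state; never stabilizes
  -> state at step 30: (30-5) mod 2 = 1, same as step 6 -> [8 8 6 5]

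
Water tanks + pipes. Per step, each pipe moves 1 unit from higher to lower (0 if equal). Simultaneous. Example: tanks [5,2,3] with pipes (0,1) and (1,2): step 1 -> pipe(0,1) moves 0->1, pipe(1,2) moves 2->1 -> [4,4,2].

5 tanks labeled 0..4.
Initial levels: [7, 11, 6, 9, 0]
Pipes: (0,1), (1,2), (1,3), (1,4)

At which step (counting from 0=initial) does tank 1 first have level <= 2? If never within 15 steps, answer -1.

Answer: -1

Derivation:
Step 1: flows [1->0,1->2,1->3,1->4] -> levels [8 7 7 10 1]
Step 2: flows [0->1,1=2,3->1,1->4] -> levels [7 8 7 9 2]
Step 3: flows [1->0,1->2,3->1,1->4] -> levels [8 6 8 8 3]
Step 4: flows [0->1,2->1,3->1,1->4] -> levels [7 8 7 7 4]
Step 5: flows [1->0,1->2,1->3,1->4] -> levels [8 4 8 8 5]
Step 6: flows [0->1,2->1,3->1,4->1] -> levels [7 8 7 7 4]
  -> period-2 cycle (repeats step 4); tank 1 never drops to <=2
Tank 1 never reaches <=2 within 15 steps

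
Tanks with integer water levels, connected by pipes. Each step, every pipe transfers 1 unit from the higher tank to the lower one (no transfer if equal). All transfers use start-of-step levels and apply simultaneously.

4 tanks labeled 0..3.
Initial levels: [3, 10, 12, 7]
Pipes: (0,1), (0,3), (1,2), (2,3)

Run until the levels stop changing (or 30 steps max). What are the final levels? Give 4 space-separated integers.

Step 1: flows [1->0,3->0,2->1,2->3] -> levels [5 10 10 7]
Step 2: flows [1->0,3->0,1=2,2->3] -> levels [7 9 9 7]
Step 3: flows [1->0,0=3,1=2,2->3] -> levels [8 8 8 8]
Step 4: flows [0=1,0=3,1=2,2=3] -> levels [8 8 8 8]
  -> stable (no change)

Answer: 8 8 8 8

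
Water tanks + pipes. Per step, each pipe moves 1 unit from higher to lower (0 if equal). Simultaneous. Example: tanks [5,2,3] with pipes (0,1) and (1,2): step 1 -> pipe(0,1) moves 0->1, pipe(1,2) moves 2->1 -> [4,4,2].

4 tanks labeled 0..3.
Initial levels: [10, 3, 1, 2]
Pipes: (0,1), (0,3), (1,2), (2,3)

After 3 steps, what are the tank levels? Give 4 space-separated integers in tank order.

Answer: 4 4 4 4

Derivation:
Step 1: flows [0->1,0->3,1->2,3->2] -> levels [8 3 3 2]
Step 2: flows [0->1,0->3,1=2,2->3] -> levels [6 4 2 4]
Step 3: flows [0->1,0->3,1->2,3->2] -> levels [4 4 4 4]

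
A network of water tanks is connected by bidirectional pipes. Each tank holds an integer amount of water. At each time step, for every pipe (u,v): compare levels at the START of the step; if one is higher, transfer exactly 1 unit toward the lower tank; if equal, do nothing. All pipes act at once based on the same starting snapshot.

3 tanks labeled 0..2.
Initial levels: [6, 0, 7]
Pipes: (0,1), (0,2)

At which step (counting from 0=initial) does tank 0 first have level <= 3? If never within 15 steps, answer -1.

Step 1: flows [0->1,2->0] -> levels [6 1 6]
Step 2: flows [0->1,0=2] -> levels [5 2 6]
Step 3: flows [0->1,2->0] -> levels [5 3 5]
Step 4: flows [0->1,0=2] -> levels [4 4 5]
Step 5: flows [0=1,2->0] -> levels [5 4 4]
Step 6: flows [0->1,0->2] -> levels [3 5 5]
Tank 0 first reaches <=3 at step 6

Answer: 6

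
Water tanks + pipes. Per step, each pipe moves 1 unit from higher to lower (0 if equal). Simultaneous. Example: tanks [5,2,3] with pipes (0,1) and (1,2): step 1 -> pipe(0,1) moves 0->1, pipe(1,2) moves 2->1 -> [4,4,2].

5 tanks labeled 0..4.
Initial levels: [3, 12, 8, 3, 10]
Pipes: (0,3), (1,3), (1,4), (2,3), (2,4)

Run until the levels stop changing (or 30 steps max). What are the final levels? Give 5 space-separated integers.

Step 1: flows [0=3,1->3,1->4,2->3,4->2] -> levels [3 10 8 5 10]
Step 2: flows [3->0,1->3,1=4,2->3,4->2] -> levels [4 9 8 6 9]
Step 3: flows [3->0,1->3,1=4,2->3,4->2] -> levels [5 8 8 7 8]
Step 4: flows [3->0,1->3,1=4,2->3,2=4] -> levels [6 7 7 8 8]
Step 5: flows [3->0,3->1,4->1,3->2,4->2] -> levels [7 9 9 5 6]
Step 6: flows [0->3,1->3,1->4,2->3,2->4] -> levels [6 7 7 8 8]
  -> period-2 cycle: step 6 state = step 4 state; never stabilizes
  -> state at step 30: (30-4) mod 2 = 0, same as step 4 -> [6 7 7 8 8]

Answer: 6 7 7 8 8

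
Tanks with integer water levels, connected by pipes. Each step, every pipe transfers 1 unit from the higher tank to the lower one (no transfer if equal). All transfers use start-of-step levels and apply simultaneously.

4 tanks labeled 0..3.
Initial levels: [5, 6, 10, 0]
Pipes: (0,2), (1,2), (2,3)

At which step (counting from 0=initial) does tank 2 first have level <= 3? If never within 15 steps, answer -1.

Answer: 6

Derivation:
Step 1: flows [2->0,2->1,2->3] -> levels [6 7 7 1]
Step 2: flows [2->0,1=2,2->3] -> levels [7 7 5 2]
Step 3: flows [0->2,1->2,2->3] -> levels [6 6 6 3]
Step 4: flows [0=2,1=2,2->3] -> levels [6 6 5 4]
Step 5: flows [0->2,1->2,2->3] -> levels [5 5 6 5]
Step 6: flows [2->0,2->1,2->3] -> levels [6 6 3 6]
Tank 2 first reaches <=3 at step 6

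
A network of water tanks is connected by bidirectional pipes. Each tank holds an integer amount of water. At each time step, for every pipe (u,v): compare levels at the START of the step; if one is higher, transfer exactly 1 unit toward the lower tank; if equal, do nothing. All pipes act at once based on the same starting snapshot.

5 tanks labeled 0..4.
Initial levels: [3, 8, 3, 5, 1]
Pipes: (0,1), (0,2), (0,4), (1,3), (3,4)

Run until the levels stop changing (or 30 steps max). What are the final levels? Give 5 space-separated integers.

Answer: 6 3 3 5 3

Derivation:
Step 1: flows [1->0,0=2,0->4,1->3,3->4] -> levels [3 6 3 5 3]
Step 2: flows [1->0,0=2,0=4,1->3,3->4] -> levels [4 4 3 5 4]
Step 3: flows [0=1,0->2,0=4,3->1,3->4] -> levels [3 5 4 3 5]
Step 4: flows [1->0,2->0,4->0,1->3,4->3] -> levels [6 3 3 5 3]
Step 5: flows [0->1,0->2,0->4,3->1,3->4] -> levels [3 5 4 3 5]
  -> period-2 cycle: step 5 state = step 3 state; never stabilizes
  -> state at step 30: (30-3) mod 2 = 1, same as step 4 -> [6 3 3 5 3]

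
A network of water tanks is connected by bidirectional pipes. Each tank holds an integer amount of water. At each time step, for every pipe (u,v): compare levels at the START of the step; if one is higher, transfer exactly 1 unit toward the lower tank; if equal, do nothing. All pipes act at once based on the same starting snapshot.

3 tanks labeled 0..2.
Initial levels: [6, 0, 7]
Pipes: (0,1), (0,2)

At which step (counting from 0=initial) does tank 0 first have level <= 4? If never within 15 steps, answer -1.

Step 1: flows [0->1,2->0] -> levels [6 1 6]
Step 2: flows [0->1,0=2] -> levels [5 2 6]
Step 3: flows [0->1,2->0] -> levels [5 3 5]
Step 4: flows [0->1,0=2] -> levels [4 4 5]
Tank 0 first reaches <=4 at step 4

Answer: 4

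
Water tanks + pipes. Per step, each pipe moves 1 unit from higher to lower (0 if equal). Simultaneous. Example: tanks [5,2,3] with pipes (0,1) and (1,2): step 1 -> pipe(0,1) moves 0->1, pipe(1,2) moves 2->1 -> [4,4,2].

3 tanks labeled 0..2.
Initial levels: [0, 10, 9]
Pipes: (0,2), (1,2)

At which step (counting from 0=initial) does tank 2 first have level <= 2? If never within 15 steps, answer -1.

Answer: -1

Derivation:
Step 1: flows [2->0,1->2] -> levels [1 9 9]
Step 2: flows [2->0,1=2] -> levels [2 9 8]
Step 3: flows [2->0,1->2] -> levels [3 8 8]
Step 4: flows [2->0,1=2] -> levels [4 8 7]
Step 5: flows [2->0,1->2] -> levels [5 7 7]
Step 6: flows [2->0,1=2] -> levels [6 7 6]
Step 7: flows [0=2,1->2] -> levels [6 6 7]
Step 8: flows [2->0,2->1] -> levels [7 7 5]
Step 9: flows [0->2,1->2] -> levels [6 6 7]
  -> period-2 cycle (repeats step 7); tank 2 never drops to <=2
Tank 2 never reaches <=2 within 15 steps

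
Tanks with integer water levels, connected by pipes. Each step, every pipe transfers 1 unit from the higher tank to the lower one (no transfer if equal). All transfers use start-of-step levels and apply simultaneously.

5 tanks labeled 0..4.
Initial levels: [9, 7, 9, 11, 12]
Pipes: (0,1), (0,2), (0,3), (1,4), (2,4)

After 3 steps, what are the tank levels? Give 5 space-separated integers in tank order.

Answer: 8 10 10 10 10

Derivation:
Step 1: flows [0->1,0=2,3->0,4->1,4->2] -> levels [9 9 10 10 10]
Step 2: flows [0=1,2->0,3->0,4->1,2=4] -> levels [11 10 9 9 9]
Step 3: flows [0->1,0->2,0->3,1->4,2=4] -> levels [8 10 10 10 10]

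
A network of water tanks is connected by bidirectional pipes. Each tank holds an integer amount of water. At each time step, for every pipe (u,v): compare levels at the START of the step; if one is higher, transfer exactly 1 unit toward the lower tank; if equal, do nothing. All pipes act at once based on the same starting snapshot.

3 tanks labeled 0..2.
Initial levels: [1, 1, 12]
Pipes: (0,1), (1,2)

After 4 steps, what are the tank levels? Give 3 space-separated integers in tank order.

Step 1: flows [0=1,2->1] -> levels [1 2 11]
Step 2: flows [1->0,2->1] -> levels [2 2 10]
Step 3: flows [0=1,2->1] -> levels [2 3 9]
Step 4: flows [1->0,2->1] -> levels [3 3 8]

Answer: 3 3 8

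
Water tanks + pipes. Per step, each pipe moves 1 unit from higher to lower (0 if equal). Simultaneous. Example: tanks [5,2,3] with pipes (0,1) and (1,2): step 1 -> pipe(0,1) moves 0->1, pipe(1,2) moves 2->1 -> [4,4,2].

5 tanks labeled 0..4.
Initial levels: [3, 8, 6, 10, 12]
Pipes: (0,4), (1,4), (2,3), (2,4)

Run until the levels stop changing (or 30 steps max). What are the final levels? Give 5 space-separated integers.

Step 1: flows [4->0,4->1,3->2,4->2] -> levels [4 9 8 9 9]
Step 2: flows [4->0,1=4,3->2,4->2] -> levels [5 9 10 8 7]
Step 3: flows [4->0,1->4,2->3,2->4] -> levels [6 8 8 9 8]
Step 4: flows [4->0,1=4,3->2,2=4] -> levels [7 8 9 8 7]
Step 5: flows [0=4,1->4,2->3,2->4] -> levels [7 7 7 9 9]
Step 6: flows [4->0,4->1,3->2,4->2] -> levels [8 8 9 8 6]
Step 7: flows [0->4,1->4,2->3,2->4] -> levels [7 7 7 9 9]
  -> period-2 cycle: step 7 state = step 5 state; never stabilizes
  -> state at step 30: (30-5) mod 2 = 1, same as step 6 -> [8 8 9 8 6]

Answer: 8 8 9 8 6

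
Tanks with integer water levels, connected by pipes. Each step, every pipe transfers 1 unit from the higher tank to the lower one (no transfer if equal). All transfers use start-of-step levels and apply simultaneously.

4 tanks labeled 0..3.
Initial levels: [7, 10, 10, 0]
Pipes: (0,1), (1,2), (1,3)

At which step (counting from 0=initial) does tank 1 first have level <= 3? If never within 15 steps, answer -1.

Step 1: flows [1->0,1=2,1->3] -> levels [8 8 10 1]
Step 2: flows [0=1,2->1,1->3] -> levels [8 8 9 2]
Step 3: flows [0=1,2->1,1->3] -> levels [8 8 8 3]
Step 4: flows [0=1,1=2,1->3] -> levels [8 7 8 4]
Step 5: flows [0->1,2->1,1->3] -> levels [7 8 7 5]
Step 6: flows [1->0,1->2,1->3] -> levels [8 5 8 6]
Step 7: flows [0->1,2->1,3->1] -> levels [7 8 7 5]
  -> period-2 cycle (repeats step 5); tank 1 never drops to <=3
Tank 1 never reaches <=3 within 15 steps

Answer: -1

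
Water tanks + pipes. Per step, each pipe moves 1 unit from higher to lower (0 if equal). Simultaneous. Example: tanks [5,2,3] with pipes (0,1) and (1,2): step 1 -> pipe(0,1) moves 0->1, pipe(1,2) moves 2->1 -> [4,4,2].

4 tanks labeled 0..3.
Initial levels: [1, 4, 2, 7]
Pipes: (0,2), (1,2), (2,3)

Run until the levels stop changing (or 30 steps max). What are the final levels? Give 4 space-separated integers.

Step 1: flows [2->0,1->2,3->2] -> levels [2 3 3 6]
Step 2: flows [2->0,1=2,3->2] -> levels [3 3 3 5]
Step 3: flows [0=2,1=2,3->2] -> levels [3 3 4 4]
Step 4: flows [2->0,2->1,2=3] -> levels [4 4 2 4]
Step 5: flows [0->2,1->2,3->2] -> levels [3 3 5 3]
Step 6: flows [2->0,2->1,2->3] -> levels [4 4 2 4]
  -> period-2 cycle: step 6 state = step 4 state; never stabilizes
  -> state at step 30: (30-4) mod 2 = 0, same as step 4 -> [4 4 2 4]

Answer: 4 4 2 4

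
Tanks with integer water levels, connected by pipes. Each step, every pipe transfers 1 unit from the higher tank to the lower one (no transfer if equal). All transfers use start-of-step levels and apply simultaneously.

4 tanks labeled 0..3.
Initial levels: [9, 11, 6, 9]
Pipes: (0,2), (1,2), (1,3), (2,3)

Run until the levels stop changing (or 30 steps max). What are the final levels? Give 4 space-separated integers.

Step 1: flows [0->2,1->2,1->3,3->2] -> levels [8 9 9 9]
Step 2: flows [2->0,1=2,1=3,2=3] -> levels [9 9 8 9]
Step 3: flows [0->2,1->2,1=3,3->2] -> levels [8 8 11 8]
Step 4: flows [2->0,2->1,1=3,2->3] -> levels [9 9 8 9]
  -> period-2 cycle: step 4 state = step 2 state; never stabilizes
  -> state at step 30: (30-2) mod 2 = 0, same as step 2 -> [9 9 8 9]

Answer: 9 9 8 9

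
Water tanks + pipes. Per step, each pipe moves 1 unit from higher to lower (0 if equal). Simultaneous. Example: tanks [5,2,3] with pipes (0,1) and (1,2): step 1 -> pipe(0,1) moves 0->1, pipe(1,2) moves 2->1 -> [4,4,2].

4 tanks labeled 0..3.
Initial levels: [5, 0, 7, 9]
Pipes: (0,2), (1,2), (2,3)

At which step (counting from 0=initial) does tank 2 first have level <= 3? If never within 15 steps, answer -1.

Step 1: flows [2->0,2->1,3->2] -> levels [6 1 6 8]
Step 2: flows [0=2,2->1,3->2] -> levels [6 2 6 7]
Step 3: flows [0=2,2->1,3->2] -> levels [6 3 6 6]
Step 4: flows [0=2,2->1,2=3] -> levels [6 4 5 6]
Step 5: flows [0->2,2->1,3->2] -> levels [5 5 6 5]
Step 6: flows [2->0,2->1,2->3] -> levels [6 6 3 6]
Tank 2 first reaches <=3 at step 6

Answer: 6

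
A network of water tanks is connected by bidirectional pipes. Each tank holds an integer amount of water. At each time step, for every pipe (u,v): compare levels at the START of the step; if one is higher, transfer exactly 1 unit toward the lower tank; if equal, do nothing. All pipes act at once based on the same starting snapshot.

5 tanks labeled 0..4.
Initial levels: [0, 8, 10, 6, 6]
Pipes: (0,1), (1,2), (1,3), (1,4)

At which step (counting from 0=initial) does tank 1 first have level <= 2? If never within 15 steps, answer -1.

Answer: -1

Derivation:
Step 1: flows [1->0,2->1,1->3,1->4] -> levels [1 6 9 7 7]
Step 2: flows [1->0,2->1,3->1,4->1] -> levels [2 8 8 6 6]
Step 3: flows [1->0,1=2,1->3,1->4] -> levels [3 5 8 7 7]
Step 4: flows [1->0,2->1,3->1,4->1] -> levels [4 7 7 6 6]
Step 5: flows [1->0,1=2,1->3,1->4] -> levels [5 4 7 7 7]
Step 6: flows [0->1,2->1,3->1,4->1] -> levels [4 8 6 6 6]
Step 7: flows [1->0,1->2,1->3,1->4] -> levels [5 4 7 7 7]
  -> period-2 cycle (repeats step 5); tank 1 never drops to <=2
Tank 1 never reaches <=2 within 15 steps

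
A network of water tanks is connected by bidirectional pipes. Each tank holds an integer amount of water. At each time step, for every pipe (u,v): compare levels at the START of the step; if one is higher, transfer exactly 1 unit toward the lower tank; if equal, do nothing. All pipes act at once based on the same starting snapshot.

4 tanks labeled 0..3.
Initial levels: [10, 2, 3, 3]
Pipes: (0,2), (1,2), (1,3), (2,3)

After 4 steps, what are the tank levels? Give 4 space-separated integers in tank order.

Answer: 6 3 4 5

Derivation:
Step 1: flows [0->2,2->1,3->1,2=3] -> levels [9 4 3 2]
Step 2: flows [0->2,1->2,1->3,2->3] -> levels [8 2 4 4]
Step 3: flows [0->2,2->1,3->1,2=3] -> levels [7 4 4 3]
Step 4: flows [0->2,1=2,1->3,2->3] -> levels [6 3 4 5]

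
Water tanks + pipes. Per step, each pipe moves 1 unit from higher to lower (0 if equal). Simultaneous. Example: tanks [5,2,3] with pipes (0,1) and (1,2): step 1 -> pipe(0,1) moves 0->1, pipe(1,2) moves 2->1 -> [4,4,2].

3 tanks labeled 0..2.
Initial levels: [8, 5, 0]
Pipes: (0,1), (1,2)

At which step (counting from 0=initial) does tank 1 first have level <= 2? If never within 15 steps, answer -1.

Answer: -1

Derivation:
Step 1: flows [0->1,1->2] -> levels [7 5 1]
Step 2: flows [0->1,1->2] -> levels [6 5 2]
Step 3: flows [0->1,1->2] -> levels [5 5 3]
Step 4: flows [0=1,1->2] -> levels [5 4 4]
Step 5: flows [0->1,1=2] -> levels [4 5 4]
Step 6: flows [1->0,1->2] -> levels [5 3 5]
Step 7: flows [0->1,2->1] -> levels [4 5 4]
  -> period-2 cycle (repeats step 5); tank 1 never drops to <=2
Tank 1 never reaches <=2 within 15 steps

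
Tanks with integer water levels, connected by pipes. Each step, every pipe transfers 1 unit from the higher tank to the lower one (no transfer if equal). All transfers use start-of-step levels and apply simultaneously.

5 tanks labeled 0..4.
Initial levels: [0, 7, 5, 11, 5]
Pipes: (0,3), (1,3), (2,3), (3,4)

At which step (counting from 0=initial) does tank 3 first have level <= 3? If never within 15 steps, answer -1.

Answer: 4

Derivation:
Step 1: flows [3->0,3->1,3->2,3->4] -> levels [1 8 6 7 6]
Step 2: flows [3->0,1->3,3->2,3->4] -> levels [2 7 7 5 7]
Step 3: flows [3->0,1->3,2->3,4->3] -> levels [3 6 6 7 6]
Step 4: flows [3->0,3->1,3->2,3->4] -> levels [4 7 7 3 7]
Tank 3 first reaches <=3 at step 4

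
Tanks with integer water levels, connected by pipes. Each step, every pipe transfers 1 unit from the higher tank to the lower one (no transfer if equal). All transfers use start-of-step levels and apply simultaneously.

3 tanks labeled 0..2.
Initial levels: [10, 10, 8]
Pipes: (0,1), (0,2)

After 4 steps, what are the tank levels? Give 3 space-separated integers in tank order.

Answer: 10 9 9

Derivation:
Step 1: flows [0=1,0->2] -> levels [9 10 9]
Step 2: flows [1->0,0=2] -> levels [10 9 9]
Step 3: flows [0->1,0->2] -> levels [8 10 10]
Step 4: flows [1->0,2->0] -> levels [10 9 9]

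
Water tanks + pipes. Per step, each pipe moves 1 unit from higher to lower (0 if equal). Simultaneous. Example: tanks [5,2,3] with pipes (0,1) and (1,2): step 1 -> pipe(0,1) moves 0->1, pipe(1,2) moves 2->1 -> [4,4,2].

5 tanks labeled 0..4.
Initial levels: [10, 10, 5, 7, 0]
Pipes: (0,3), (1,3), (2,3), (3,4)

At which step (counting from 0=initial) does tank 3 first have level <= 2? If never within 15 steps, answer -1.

Answer: -1

Derivation:
Step 1: flows [0->3,1->3,3->2,3->4] -> levels [9 9 6 7 1]
Step 2: flows [0->3,1->3,3->2,3->4] -> levels [8 8 7 7 2]
Step 3: flows [0->3,1->3,2=3,3->4] -> levels [7 7 7 8 3]
Step 4: flows [3->0,3->1,3->2,3->4] -> levels [8 8 8 4 4]
Step 5: flows [0->3,1->3,2->3,3=4] -> levels [7 7 7 7 4]
Step 6: flows [0=3,1=3,2=3,3->4] -> levels [7 7 7 6 5]
Step 7: flows [0->3,1->3,2->3,3->4] -> levels [6 6 6 8 6]
Step 8: flows [3->0,3->1,3->2,3->4] -> levels [7 7 7 4 7]
Step 9: flows [0->3,1->3,2->3,4->3] -> levels [6 6 6 8 6]
  -> period-2 cycle (repeats step 7); tank 3 never drops to <=2
Tank 3 never reaches <=2 within 15 steps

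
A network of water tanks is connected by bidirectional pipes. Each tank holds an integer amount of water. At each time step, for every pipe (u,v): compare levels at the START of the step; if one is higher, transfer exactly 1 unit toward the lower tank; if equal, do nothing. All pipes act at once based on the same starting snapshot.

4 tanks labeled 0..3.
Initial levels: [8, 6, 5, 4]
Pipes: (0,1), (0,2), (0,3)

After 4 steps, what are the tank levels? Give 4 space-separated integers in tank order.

Step 1: flows [0->1,0->2,0->3] -> levels [5 7 6 5]
Step 2: flows [1->0,2->0,0=3] -> levels [7 6 5 5]
Step 3: flows [0->1,0->2,0->3] -> levels [4 7 6 6]
Step 4: flows [1->0,2->0,3->0] -> levels [7 6 5 5]

Answer: 7 6 5 5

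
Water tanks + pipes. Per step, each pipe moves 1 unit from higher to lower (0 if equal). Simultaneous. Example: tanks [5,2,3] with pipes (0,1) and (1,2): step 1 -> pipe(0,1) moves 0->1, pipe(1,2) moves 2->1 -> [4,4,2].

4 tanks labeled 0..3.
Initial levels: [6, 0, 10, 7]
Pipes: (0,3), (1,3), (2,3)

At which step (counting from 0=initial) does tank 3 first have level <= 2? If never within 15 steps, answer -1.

Step 1: flows [3->0,3->1,2->3] -> levels [7 1 9 6]
Step 2: flows [0->3,3->1,2->3] -> levels [6 2 8 7]
Step 3: flows [3->0,3->1,2->3] -> levels [7 3 7 6]
Step 4: flows [0->3,3->1,2->3] -> levels [6 4 6 7]
Step 5: flows [3->0,3->1,3->2] -> levels [7 5 7 4]
Step 6: flows [0->3,1->3,2->3] -> levels [6 4 6 7]
  -> period-2 cycle (repeats step 4); tank 3 never drops to <=2
Tank 3 never reaches <=2 within 15 steps

Answer: -1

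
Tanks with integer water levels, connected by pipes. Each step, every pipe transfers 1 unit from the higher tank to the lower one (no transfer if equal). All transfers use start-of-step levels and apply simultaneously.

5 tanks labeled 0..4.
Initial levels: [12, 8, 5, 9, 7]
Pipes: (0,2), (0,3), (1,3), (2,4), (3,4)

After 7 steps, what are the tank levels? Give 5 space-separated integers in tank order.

Step 1: flows [0->2,0->3,3->1,4->2,3->4] -> levels [10 9 7 8 7]
Step 2: flows [0->2,0->3,1->3,2=4,3->4] -> levels [8 8 8 9 8]
Step 3: flows [0=2,3->0,3->1,2=4,3->4] -> levels [9 9 8 6 9]
Step 4: flows [0->2,0->3,1->3,4->2,4->3] -> levels [7 8 10 9 7]
Step 5: flows [2->0,3->0,3->1,2->4,3->4] -> levels [9 9 8 6 9]
  -> period-2 cycle: step 5 state = step 3 state
  -> state at step 7: (7-3) mod 2 = 0, same as step 3 -> [9 9 8 6 9]

Answer: 9 9 8 6 9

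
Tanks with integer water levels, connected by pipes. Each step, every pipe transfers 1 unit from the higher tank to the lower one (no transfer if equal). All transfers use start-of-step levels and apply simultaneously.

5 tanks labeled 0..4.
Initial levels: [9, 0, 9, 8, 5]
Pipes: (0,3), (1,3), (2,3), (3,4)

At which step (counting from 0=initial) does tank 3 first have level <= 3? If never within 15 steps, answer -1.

Step 1: flows [0->3,3->1,2->3,3->4] -> levels [8 1 8 8 6]
Step 2: flows [0=3,3->1,2=3,3->4] -> levels [8 2 8 6 7]
Step 3: flows [0->3,3->1,2->3,4->3] -> levels [7 3 7 8 6]
Step 4: flows [3->0,3->1,3->2,3->4] -> levels [8 4 8 4 7]
Step 5: flows [0->3,1=3,2->3,4->3] -> levels [7 4 7 7 6]
Step 6: flows [0=3,3->1,2=3,3->4] -> levels [7 5 7 5 7]
Step 7: flows [0->3,1=3,2->3,4->3] -> levels [6 5 6 8 6]
Step 8: flows [3->0,3->1,3->2,3->4] -> levels [7 6 7 4 7]
Step 9: flows [0->3,1->3,2->3,4->3] -> levels [6 5 6 8 6]
  -> period-2 cycle (repeats step 7); tank 3 never drops to <=3
Tank 3 never reaches <=3 within 15 steps

Answer: -1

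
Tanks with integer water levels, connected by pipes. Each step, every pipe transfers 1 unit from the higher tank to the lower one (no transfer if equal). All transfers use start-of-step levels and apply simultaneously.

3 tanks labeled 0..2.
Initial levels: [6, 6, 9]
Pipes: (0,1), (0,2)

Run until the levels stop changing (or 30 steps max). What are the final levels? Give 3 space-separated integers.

Answer: 7 7 7

Derivation:
Step 1: flows [0=1,2->0] -> levels [7 6 8]
Step 2: flows [0->1,2->0] -> levels [7 7 7]
Step 3: flows [0=1,0=2] -> levels [7 7 7]
  -> stable (no change)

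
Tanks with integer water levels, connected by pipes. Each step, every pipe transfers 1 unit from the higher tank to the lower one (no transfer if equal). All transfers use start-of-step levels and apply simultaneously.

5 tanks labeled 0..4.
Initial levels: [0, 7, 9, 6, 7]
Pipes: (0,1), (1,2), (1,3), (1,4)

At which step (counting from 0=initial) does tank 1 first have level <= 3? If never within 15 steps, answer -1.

Answer: -1

Derivation:
Step 1: flows [1->0,2->1,1->3,1=4] -> levels [1 6 8 7 7]
Step 2: flows [1->0,2->1,3->1,4->1] -> levels [2 8 7 6 6]
Step 3: flows [1->0,1->2,1->3,1->4] -> levels [3 4 8 7 7]
Step 4: flows [1->0,2->1,3->1,4->1] -> levels [4 6 7 6 6]
Step 5: flows [1->0,2->1,1=3,1=4] -> levels [5 6 6 6 6]
Step 6: flows [1->0,1=2,1=3,1=4] -> levels [6 5 6 6 6]
Step 7: flows [0->1,2->1,3->1,4->1] -> levels [5 9 5 5 5]
Step 8: flows [1->0,1->2,1->3,1->4] -> levels [6 5 6 6 6]
  -> period-2 cycle (repeats step 6); tank 1 never drops to <=3
Tank 1 never reaches <=3 within 15 steps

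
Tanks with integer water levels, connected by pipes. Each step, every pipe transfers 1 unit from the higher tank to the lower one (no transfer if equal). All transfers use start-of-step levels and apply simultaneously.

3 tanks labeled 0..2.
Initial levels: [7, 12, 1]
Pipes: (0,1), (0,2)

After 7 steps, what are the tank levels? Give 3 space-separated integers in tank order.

Step 1: flows [1->0,0->2] -> levels [7 11 2]
Step 2: flows [1->0,0->2] -> levels [7 10 3]
Step 3: flows [1->0,0->2] -> levels [7 9 4]
Step 4: flows [1->0,0->2] -> levels [7 8 5]
Step 5: flows [1->0,0->2] -> levels [7 7 6]
Step 6: flows [0=1,0->2] -> levels [6 7 7]
Step 7: flows [1->0,2->0] -> levels [8 6 6]

Answer: 8 6 6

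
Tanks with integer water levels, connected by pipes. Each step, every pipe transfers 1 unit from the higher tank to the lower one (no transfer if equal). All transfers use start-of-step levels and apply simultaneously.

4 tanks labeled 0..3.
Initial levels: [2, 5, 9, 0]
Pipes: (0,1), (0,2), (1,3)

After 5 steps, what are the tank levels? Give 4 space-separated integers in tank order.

Answer: 5 3 4 4

Derivation:
Step 1: flows [1->0,2->0,1->3] -> levels [4 3 8 1]
Step 2: flows [0->1,2->0,1->3] -> levels [4 3 7 2]
Step 3: flows [0->1,2->0,1->3] -> levels [4 3 6 3]
Step 4: flows [0->1,2->0,1=3] -> levels [4 4 5 3]
Step 5: flows [0=1,2->0,1->3] -> levels [5 3 4 4]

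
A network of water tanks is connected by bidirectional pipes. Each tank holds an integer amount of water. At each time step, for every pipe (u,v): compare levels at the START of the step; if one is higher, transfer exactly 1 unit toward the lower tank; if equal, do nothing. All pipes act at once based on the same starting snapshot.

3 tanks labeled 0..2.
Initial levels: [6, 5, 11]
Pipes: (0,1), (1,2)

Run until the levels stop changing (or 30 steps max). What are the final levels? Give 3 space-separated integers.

Step 1: flows [0->1,2->1] -> levels [5 7 10]
Step 2: flows [1->0,2->1] -> levels [6 7 9]
Step 3: flows [1->0,2->1] -> levels [7 7 8]
Step 4: flows [0=1,2->1] -> levels [7 8 7]
Step 5: flows [1->0,1->2] -> levels [8 6 8]
Step 6: flows [0->1,2->1] -> levels [7 8 7]
  -> period-2 cycle: step 6 state = step 4 state; never stabilizes
  -> state at step 30: (30-4) mod 2 = 0, same as step 4 -> [7 8 7]

Answer: 7 8 7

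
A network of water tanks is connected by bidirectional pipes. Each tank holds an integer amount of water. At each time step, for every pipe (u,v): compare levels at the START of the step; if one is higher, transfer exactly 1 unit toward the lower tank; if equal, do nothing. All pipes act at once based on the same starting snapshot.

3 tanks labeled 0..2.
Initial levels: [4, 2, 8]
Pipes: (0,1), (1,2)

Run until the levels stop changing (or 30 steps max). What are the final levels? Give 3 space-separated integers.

Answer: 5 4 5

Derivation:
Step 1: flows [0->1,2->1] -> levels [3 4 7]
Step 2: flows [1->0,2->1] -> levels [4 4 6]
Step 3: flows [0=1,2->1] -> levels [4 5 5]
Step 4: flows [1->0,1=2] -> levels [5 4 5]
Step 5: flows [0->1,2->1] -> levels [4 6 4]
Step 6: flows [1->0,1->2] -> levels [5 4 5]
  -> period-2 cycle: step 6 state = step 4 state; never stabilizes
  -> state at step 30: (30-4) mod 2 = 0, same as step 4 -> [5 4 5]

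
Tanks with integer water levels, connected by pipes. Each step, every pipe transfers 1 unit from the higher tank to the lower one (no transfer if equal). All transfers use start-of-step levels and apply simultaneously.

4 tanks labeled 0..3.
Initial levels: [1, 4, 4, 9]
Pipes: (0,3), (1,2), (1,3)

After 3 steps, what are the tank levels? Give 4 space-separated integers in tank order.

Answer: 4 5 5 4

Derivation:
Step 1: flows [3->0,1=2,3->1] -> levels [2 5 4 7]
Step 2: flows [3->0,1->2,3->1] -> levels [3 5 5 5]
Step 3: flows [3->0,1=2,1=3] -> levels [4 5 5 4]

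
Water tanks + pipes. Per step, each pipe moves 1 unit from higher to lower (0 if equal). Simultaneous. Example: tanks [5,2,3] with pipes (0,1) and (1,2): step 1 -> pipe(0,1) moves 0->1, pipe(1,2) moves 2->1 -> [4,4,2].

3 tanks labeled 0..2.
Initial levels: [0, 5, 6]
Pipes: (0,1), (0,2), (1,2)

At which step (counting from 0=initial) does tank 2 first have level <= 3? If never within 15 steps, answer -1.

Answer: 3

Derivation:
Step 1: flows [1->0,2->0,2->1] -> levels [2 5 4]
Step 2: flows [1->0,2->0,1->2] -> levels [4 3 4]
Step 3: flows [0->1,0=2,2->1] -> levels [3 5 3]
Tank 2 first reaches <=3 at step 3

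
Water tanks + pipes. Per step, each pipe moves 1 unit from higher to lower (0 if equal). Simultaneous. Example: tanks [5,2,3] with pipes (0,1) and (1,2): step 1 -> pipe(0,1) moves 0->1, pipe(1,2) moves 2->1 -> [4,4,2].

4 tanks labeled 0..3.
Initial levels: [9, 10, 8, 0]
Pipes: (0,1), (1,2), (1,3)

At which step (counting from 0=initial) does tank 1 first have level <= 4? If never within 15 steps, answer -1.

Answer: -1

Derivation:
Step 1: flows [1->0,1->2,1->3] -> levels [10 7 9 1]
Step 2: flows [0->1,2->1,1->3] -> levels [9 8 8 2]
Step 3: flows [0->1,1=2,1->3] -> levels [8 8 8 3]
Step 4: flows [0=1,1=2,1->3] -> levels [8 7 8 4]
Step 5: flows [0->1,2->1,1->3] -> levels [7 8 7 5]
Step 6: flows [1->0,1->2,1->3] -> levels [8 5 8 6]
Step 7: flows [0->1,2->1,3->1] -> levels [7 8 7 5]
  -> period-2 cycle (repeats step 5); tank 1 never drops to <=4
Tank 1 never reaches <=4 within 15 steps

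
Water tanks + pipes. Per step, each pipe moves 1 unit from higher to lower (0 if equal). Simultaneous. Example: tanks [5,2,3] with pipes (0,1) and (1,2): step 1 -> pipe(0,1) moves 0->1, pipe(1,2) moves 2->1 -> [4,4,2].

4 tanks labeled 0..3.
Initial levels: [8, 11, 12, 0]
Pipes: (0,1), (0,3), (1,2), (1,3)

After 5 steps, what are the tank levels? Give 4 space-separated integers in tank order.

Step 1: flows [1->0,0->3,2->1,1->3] -> levels [8 10 11 2]
Step 2: flows [1->0,0->3,2->1,1->3] -> levels [8 9 10 4]
Step 3: flows [1->0,0->3,2->1,1->3] -> levels [8 8 9 6]
Step 4: flows [0=1,0->3,2->1,1->3] -> levels [7 8 8 8]
Step 5: flows [1->0,3->0,1=2,1=3] -> levels [9 7 8 7]

Answer: 9 7 8 7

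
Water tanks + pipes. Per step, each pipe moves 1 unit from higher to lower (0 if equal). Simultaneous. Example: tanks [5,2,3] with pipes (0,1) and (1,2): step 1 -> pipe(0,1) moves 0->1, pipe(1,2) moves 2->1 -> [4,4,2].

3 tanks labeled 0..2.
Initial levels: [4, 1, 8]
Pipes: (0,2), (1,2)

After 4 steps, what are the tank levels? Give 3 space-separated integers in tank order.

Step 1: flows [2->0,2->1] -> levels [5 2 6]
Step 2: flows [2->0,2->1] -> levels [6 3 4]
Step 3: flows [0->2,2->1] -> levels [5 4 4]
Step 4: flows [0->2,1=2] -> levels [4 4 5]

Answer: 4 4 5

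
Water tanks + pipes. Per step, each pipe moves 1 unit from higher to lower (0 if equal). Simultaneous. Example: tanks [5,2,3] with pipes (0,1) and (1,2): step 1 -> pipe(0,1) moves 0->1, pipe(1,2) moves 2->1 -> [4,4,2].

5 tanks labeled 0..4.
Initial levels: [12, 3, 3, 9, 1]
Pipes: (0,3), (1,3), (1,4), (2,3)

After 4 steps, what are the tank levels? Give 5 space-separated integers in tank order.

Answer: 8 4 6 6 4

Derivation:
Step 1: flows [0->3,3->1,1->4,3->2] -> levels [11 3 4 8 2]
Step 2: flows [0->3,3->1,1->4,3->2] -> levels [10 3 5 7 3]
Step 3: flows [0->3,3->1,1=4,3->2] -> levels [9 4 6 6 3]
Step 4: flows [0->3,3->1,1->4,2=3] -> levels [8 4 6 6 4]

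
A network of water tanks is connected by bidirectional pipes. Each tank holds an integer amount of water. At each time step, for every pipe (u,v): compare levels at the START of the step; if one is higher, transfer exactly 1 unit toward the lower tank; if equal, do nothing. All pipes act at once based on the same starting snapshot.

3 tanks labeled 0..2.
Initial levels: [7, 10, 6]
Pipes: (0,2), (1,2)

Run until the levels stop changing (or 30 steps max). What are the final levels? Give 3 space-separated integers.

Step 1: flows [0->2,1->2] -> levels [6 9 8]
Step 2: flows [2->0,1->2] -> levels [7 8 8]
Step 3: flows [2->0,1=2] -> levels [8 8 7]
Step 4: flows [0->2,1->2] -> levels [7 7 9]
Step 5: flows [2->0,2->1] -> levels [8 8 7]
  -> period-2 cycle: step 5 state = step 3 state; never stabilizes
  -> state at step 30: (30-3) mod 2 = 1, same as step 4 -> [7 7 9]

Answer: 7 7 9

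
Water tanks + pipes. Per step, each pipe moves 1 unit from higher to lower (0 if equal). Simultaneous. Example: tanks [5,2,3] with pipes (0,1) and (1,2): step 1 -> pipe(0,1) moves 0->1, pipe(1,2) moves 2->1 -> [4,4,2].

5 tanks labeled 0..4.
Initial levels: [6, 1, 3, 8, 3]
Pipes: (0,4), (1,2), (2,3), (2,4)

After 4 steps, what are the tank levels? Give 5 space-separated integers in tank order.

Step 1: flows [0->4,2->1,3->2,2=4] -> levels [5 2 3 7 4]
Step 2: flows [0->4,2->1,3->2,4->2] -> levels [4 3 4 6 4]
Step 3: flows [0=4,2->1,3->2,2=4] -> levels [4 4 4 5 4]
Step 4: flows [0=4,1=2,3->2,2=4] -> levels [4 4 5 4 4]

Answer: 4 4 5 4 4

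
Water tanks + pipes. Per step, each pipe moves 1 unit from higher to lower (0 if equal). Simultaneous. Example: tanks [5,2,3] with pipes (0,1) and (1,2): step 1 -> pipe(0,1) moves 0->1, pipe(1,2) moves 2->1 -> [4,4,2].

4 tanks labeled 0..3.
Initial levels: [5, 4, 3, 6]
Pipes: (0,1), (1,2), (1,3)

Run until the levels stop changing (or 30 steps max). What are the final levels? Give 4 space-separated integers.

Answer: 5 3 5 5

Derivation:
Step 1: flows [0->1,1->2,3->1] -> levels [4 5 4 5]
Step 2: flows [1->0,1->2,1=3] -> levels [5 3 5 5]
Step 3: flows [0->1,2->1,3->1] -> levels [4 6 4 4]
Step 4: flows [1->0,1->2,1->3] -> levels [5 3 5 5]
  -> period-2 cycle: step 4 state = step 2 state; never stabilizes
  -> state at step 30: (30-2) mod 2 = 0, same as step 2 -> [5 3 5 5]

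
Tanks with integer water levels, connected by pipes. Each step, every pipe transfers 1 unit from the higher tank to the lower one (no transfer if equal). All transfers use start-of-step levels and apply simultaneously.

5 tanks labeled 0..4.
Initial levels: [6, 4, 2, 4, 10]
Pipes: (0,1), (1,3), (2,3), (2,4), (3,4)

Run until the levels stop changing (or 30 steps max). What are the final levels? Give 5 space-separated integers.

Step 1: flows [0->1,1=3,3->2,4->2,4->3] -> levels [5 5 4 4 8]
Step 2: flows [0=1,1->3,2=3,4->2,4->3] -> levels [5 4 5 6 6]
Step 3: flows [0->1,3->1,3->2,4->2,3=4] -> levels [4 6 7 4 5]
Step 4: flows [1->0,1->3,2->3,2->4,4->3] -> levels [5 4 5 7 5]
Step 5: flows [0->1,3->1,3->2,2=4,3->4] -> levels [4 6 6 4 6]
Step 6: flows [1->0,1->3,2->3,2=4,4->3] -> levels [5 4 5 7 5]
  -> period-2 cycle: step 6 state = step 4 state; never stabilizes
  -> state at step 30: (30-4) mod 2 = 0, same as step 4 -> [5 4 5 7 5]

Answer: 5 4 5 7 5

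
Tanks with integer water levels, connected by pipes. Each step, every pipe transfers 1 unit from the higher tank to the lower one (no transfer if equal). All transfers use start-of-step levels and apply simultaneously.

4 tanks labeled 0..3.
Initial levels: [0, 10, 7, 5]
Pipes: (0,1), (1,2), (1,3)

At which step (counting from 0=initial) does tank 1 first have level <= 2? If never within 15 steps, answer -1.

Answer: -1

Derivation:
Step 1: flows [1->0,1->2,1->3] -> levels [1 7 8 6]
Step 2: flows [1->0,2->1,1->3] -> levels [2 6 7 7]
Step 3: flows [1->0,2->1,3->1] -> levels [3 7 6 6]
Step 4: flows [1->0,1->2,1->3] -> levels [4 4 7 7]
Step 5: flows [0=1,2->1,3->1] -> levels [4 6 6 6]
Step 6: flows [1->0,1=2,1=3] -> levels [5 5 6 6]
Step 7: flows [0=1,2->1,3->1] -> levels [5 7 5 5]
Step 8: flows [1->0,1->2,1->3] -> levels [6 4 6 6]
Step 9: flows [0->1,2->1,3->1] -> levels [5 7 5 5]
  -> period-2 cycle (repeats step 7); tank 1 never drops to <=2
Tank 1 never reaches <=2 within 15 steps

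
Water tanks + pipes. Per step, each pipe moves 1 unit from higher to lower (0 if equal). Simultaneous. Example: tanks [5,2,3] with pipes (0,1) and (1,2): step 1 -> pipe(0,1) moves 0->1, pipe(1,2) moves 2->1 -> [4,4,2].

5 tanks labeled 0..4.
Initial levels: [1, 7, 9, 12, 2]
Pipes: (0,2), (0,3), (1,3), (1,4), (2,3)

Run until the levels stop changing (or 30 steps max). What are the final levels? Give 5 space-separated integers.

Step 1: flows [2->0,3->0,3->1,1->4,3->2] -> levels [3 7 9 9 3]
Step 2: flows [2->0,3->0,3->1,1->4,2=3] -> levels [5 7 8 7 4]
Step 3: flows [2->0,3->0,1=3,1->4,2->3] -> levels [7 6 6 7 5]
Step 4: flows [0->2,0=3,3->1,1->4,3->2] -> levels [6 6 8 5 6]
Step 5: flows [2->0,0->3,1->3,1=4,2->3] -> levels [6 5 6 8 6]
Step 6: flows [0=2,3->0,3->1,4->1,3->2] -> levels [7 7 7 5 5]
Step 7: flows [0=2,0->3,1->3,1->4,2->3] -> levels [6 5 6 8 6]
  -> period-2 cycle: step 7 state = step 5 state; never stabilizes
  -> state at step 30: (30-5) mod 2 = 1, same as step 6 -> [7 7 7 5 5]

Answer: 7 7 7 5 5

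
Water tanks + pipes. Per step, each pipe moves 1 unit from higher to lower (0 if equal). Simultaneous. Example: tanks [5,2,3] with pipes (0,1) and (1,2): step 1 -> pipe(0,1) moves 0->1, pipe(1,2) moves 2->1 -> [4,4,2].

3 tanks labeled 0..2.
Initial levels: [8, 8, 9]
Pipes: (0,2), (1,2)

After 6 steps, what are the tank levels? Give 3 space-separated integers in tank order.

Answer: 8 8 9

Derivation:
Step 1: flows [2->0,2->1] -> levels [9 9 7]
Step 2: flows [0->2,1->2] -> levels [8 8 9]
  -> period-2 cycle: step 2 state = step 0 state
  -> state at step 6: (6-0) mod 2 = 0, same as step 0 -> [8 8 9]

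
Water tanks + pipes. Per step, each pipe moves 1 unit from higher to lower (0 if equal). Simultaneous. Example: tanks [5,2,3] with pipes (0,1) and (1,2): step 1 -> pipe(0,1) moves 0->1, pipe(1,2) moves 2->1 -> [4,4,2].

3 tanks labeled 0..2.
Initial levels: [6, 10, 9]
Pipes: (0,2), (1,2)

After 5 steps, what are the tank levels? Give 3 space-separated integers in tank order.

Answer: 8 8 9

Derivation:
Step 1: flows [2->0,1->2] -> levels [7 9 9]
Step 2: flows [2->0,1=2] -> levels [8 9 8]
Step 3: flows [0=2,1->2] -> levels [8 8 9]
Step 4: flows [2->0,2->1] -> levels [9 9 7]
Step 5: flows [0->2,1->2] -> levels [8 8 9]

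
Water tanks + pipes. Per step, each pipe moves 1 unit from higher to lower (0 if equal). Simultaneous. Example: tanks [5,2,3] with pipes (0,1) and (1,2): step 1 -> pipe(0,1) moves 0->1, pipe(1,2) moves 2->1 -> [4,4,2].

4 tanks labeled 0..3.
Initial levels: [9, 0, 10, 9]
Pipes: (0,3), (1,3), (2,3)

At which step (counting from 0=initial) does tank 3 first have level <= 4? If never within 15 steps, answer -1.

Step 1: flows [0=3,3->1,2->3] -> levels [9 1 9 9]
Step 2: flows [0=3,3->1,2=3] -> levels [9 2 9 8]
Step 3: flows [0->3,3->1,2->3] -> levels [8 3 8 9]
Step 4: flows [3->0,3->1,3->2] -> levels [9 4 9 6]
Step 5: flows [0->3,3->1,2->3] -> levels [8 5 8 7]
Step 6: flows [0->3,3->1,2->3] -> levels [7 6 7 8]
Step 7: flows [3->0,3->1,3->2] -> levels [8 7 8 5]
Step 8: flows [0->3,1->3,2->3] -> levels [7 6 7 8]
  -> period-2 cycle (repeats step 6); tank 3 never drops to <=4
Tank 3 never reaches <=4 within 15 steps

Answer: -1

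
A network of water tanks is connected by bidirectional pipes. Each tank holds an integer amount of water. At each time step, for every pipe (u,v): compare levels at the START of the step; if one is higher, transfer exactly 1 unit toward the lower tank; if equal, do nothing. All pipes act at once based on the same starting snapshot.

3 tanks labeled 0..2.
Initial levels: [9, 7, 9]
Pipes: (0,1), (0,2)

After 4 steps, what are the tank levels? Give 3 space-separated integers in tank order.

Answer: 9 8 8

Derivation:
Step 1: flows [0->1,0=2] -> levels [8 8 9]
Step 2: flows [0=1,2->0] -> levels [9 8 8]
Step 3: flows [0->1,0->2] -> levels [7 9 9]
Step 4: flows [1->0,2->0] -> levels [9 8 8]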